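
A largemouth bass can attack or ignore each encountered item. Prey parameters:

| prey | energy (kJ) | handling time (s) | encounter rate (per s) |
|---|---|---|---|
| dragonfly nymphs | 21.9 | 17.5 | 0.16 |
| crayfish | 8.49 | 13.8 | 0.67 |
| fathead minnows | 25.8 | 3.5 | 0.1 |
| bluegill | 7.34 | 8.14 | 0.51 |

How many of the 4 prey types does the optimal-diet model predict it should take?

Profitabilities (E/h, kJ/s): fathead minnows 7.37, dragonfly nymphs 1.25, bluegill 0.902, crayfish 0.615. Add prey in this order while the next type's profitability exceeds the intake rate on those already taken.
Rate on top 1: 1.911. dragonfly nymphs: 1.25 < 1.911 → exclude; stop.
Optimal diet: fathead minnows — 1 of 4 types.

1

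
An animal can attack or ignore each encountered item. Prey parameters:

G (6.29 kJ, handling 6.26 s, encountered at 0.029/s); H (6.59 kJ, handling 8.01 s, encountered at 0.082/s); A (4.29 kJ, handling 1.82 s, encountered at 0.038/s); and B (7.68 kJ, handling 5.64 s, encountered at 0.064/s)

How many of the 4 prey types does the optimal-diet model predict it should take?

Profitabilities (E/h, kJ/s): A 2.36, B 1.36, G 1, H 0.823. Add prey in this order while the next type's profitability exceeds the intake rate on those already taken.
Rate on top 1: 0.1525. B: 1.36 > 0.1525 → include.
Rate on top 2: 0.4577. G: 1 > 0.4577 → include.
Rate on top 3: 0.5193. H: 0.823 > 0.5193 → include.
Optimal diet: A, B, G, H — 4 of 4 types.

4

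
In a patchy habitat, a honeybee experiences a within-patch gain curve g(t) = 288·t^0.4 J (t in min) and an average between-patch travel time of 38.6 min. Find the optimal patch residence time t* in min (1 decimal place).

25.7 min

Maximise g(t)/(T+t): set derivative to zero → g'(t)(T+t) = g(t).
g'(t) = 0.4·288·t^-0.6. Setting 0.4·288·t^-0.6 = 288·t^0.4/(38.6+t) gives 0.4(38.6+t) = t, so 0.60·t = 0.4×38.6.
t* = 0.4×38.6/0.60 = 25.73 min.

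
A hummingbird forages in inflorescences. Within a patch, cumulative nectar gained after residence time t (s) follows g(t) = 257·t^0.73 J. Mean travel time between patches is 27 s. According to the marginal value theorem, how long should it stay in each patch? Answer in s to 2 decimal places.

73.00 s

Optimal t* satisfies g'(t*) = g(t*)/(T + t*).
g'(t) = 0.73·257·t^-0.27. Setting 0.73·257·t^-0.27 = 257·t^0.73/(27+t) gives 0.73(27+t) = t, so 0.27·t = 0.73×27.
t* = 0.73×27/0.27 = 73 s.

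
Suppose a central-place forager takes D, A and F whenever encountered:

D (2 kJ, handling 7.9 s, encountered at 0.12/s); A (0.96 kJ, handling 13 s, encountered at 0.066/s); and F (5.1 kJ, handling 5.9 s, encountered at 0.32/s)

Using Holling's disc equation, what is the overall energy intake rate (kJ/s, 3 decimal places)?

R = (0.12×2 + 0.066×0.96 + 0.32×5.1) / (1 + 0.12×7.9 + 0.066×13 + 0.32×5.9) = 1.935/4.694 = 0.4123 kJ/s.

0.412 kJ/s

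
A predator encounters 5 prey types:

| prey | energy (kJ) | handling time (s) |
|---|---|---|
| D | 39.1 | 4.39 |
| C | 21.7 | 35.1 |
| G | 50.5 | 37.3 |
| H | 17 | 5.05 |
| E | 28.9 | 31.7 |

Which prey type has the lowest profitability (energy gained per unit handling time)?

Profitability E/h (kJ/s): D = 39.1/4.39 = 8.91, C = 21.7/35.1 = 0.618, G = 50.5/37.3 = 1.35, H = 17/5.05 = 3.37, E = 28.9/31.7 = 0.912.
Ranked: D > H > G > E > C.

C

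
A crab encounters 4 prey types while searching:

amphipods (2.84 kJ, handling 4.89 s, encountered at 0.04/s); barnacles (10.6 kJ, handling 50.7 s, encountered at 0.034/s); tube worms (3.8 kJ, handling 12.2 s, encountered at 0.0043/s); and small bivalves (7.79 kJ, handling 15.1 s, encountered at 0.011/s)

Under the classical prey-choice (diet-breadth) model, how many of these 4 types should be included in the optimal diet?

Profitabilities (E/h, kJ/s): amphipods 0.581, small bivalves 0.516, tube worms 0.311, barnacles 0.209. Add prey in this order while the next type's profitability exceeds the intake rate on those already taken.
Rate on top 1: 0.09502. small bivalves: 0.516 > 0.09502 → include.
Rate on top 2: 0.1464. tube worms: 0.311 > 0.1464 → include.
Rate on top 3: 0.1525. barnacles: 0.209 > 0.1525 → include.
Optimal diet: amphipods, small bivalves, tube worms, barnacles — 4 of 4 types.

4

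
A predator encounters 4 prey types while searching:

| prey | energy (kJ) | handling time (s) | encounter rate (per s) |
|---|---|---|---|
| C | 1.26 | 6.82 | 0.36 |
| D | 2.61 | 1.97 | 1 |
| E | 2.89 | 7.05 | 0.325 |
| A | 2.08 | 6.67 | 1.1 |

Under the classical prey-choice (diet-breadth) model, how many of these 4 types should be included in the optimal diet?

1

Rank by E/h (kJ/s): D 1.32, E 0.41, A 0.312, C 0.185. Include each in turn until the next type's E/h falls below the running intake rate.
Rate on top 1: 0.8788. E: 0.41 < 0.8788 → exclude; stop.
Optimal diet: D — 1 of 4 types.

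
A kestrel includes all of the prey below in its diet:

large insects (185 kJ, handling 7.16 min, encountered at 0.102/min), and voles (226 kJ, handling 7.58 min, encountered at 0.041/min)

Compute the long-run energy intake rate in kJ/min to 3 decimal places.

13.785 kJ/min

R = (0.102×185 + 0.041×226) / (1 + 0.102×7.16 + 0.041×7.58) = 28.14/2.041 = 13.78 kJ/min.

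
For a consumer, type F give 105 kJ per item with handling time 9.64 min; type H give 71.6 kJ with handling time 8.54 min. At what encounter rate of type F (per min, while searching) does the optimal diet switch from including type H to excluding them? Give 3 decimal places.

0.347 per min

Drop type H once their profitability E₂/h₂ falls below the rate achievable on type F alone: E₂/h₂ = λE₁/(1 + λh₁).
Solve for λ: λE₁h₂ = E₂(1 + λh₁) → λ(E₁h₂ − E₂h₁) = E₂ → λ = E₂/(E₁h₂ − E₂h₁).
λ = 71.6/(105×8.54 − 71.6×9.64) = 71.6/206.5 = 0.3468 per min.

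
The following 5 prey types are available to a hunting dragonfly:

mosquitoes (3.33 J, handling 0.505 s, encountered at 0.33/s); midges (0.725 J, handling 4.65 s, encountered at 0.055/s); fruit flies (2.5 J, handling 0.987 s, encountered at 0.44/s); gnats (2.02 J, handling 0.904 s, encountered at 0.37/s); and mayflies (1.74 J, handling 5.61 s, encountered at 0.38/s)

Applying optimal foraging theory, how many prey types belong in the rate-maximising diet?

3

Rank by E/h (J/s): mosquitoes 6.59, fruit flies 2.53, gnats 2.23, mayflies 0.31, midges 0.156. Include each in turn until the next type's E/h falls below the running intake rate.
Rate on top 1: 0.9419. fruit flies: 2.53 > 0.9419 → include.
Rate on top 2: 1.374. gnats: 2.23 > 1.374 → include.
Rate on top 3: 1.522. mayflies: 0.31 < 1.522 → exclude; stop.
Optimal diet: mosquitoes, fruit flies, gnats — 3 of 5 types.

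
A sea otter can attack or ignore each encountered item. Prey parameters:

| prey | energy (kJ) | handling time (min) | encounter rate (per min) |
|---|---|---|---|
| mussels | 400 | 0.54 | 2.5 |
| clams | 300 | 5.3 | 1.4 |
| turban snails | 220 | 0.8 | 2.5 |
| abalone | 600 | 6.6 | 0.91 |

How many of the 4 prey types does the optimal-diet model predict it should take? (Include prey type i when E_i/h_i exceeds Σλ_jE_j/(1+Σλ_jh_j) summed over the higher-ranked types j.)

1

Profitabilities (E/h, kJ/min): mussels 741, turban snails 275, abalone 90.9, clams 56.6. Add prey in this order while the next type's profitability exceeds the intake rate on those already taken.
Rate on top 1: 425.5. turban snails: 275 < 425.5 → exclude; stop.
Optimal diet: mussels — 1 of 4 types.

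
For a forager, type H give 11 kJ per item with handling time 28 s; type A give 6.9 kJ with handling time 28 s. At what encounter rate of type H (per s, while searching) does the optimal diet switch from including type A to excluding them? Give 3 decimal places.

0.060 per s

Drop type A once their profitability E₂/h₂ falls below the rate achievable on type H alone: E₂/h₂ = λE₁/(1 + λh₁).
Solve for λ: λE₁h₂ = E₂(1 + λh₁) → λ(E₁h₂ − E₂h₁) = E₂ → λ = E₂/(E₁h₂ − E₂h₁).
λ = 6.9/(11×28 − 6.9×28) = 6.9/114.8 = 0.0601 per s.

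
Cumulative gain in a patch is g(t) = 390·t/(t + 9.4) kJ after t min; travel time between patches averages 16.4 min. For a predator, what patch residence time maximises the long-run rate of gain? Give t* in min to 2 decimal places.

Maximise g(t)/(T+t): set derivative to zero → g'(t)(T+t) = g(t).
g'(t) = 390·9.4/(t + 9.4)². Setting 390·9.4/(t+9.4)² = 390t/[(t+9.4)(16.4+t)] gives 9.4(16.4+t) = t(t+9.4), so t² = 9.4×16.4 = 154.2.
t* = √154.2 = 12.42 min.

12.42 min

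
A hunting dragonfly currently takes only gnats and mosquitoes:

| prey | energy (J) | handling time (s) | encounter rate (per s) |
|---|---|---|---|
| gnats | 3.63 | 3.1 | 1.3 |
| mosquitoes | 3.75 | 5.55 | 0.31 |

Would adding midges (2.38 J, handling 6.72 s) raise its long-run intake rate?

No

On gnats and mosquitoes alone, R = ΣλE/(1+Σλh) = 5.882/6.751 = 0.8713 J/s.
midges: E/h = 2.38/6.72 = 0.3542 J/s.
0.3542 < 0.8713, so adding midges would lower the average — exclude it.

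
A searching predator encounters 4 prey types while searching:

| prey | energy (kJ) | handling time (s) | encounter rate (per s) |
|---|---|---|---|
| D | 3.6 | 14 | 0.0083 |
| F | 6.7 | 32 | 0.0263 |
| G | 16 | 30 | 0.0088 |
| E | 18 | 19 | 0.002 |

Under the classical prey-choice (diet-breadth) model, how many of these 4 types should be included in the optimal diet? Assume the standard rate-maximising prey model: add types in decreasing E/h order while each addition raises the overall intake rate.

Profitabilities (E/h, kJ/s): E 0.947, G 0.533, D 0.257, F 0.209. Add prey in this order while the next type's profitability exceeds the intake rate on those already taken.
Rate on top 1: 0.03468. G: 0.533 > 0.03468 → include.
Rate on top 2: 0.1358. D: 0.257 > 0.1358 → include.
Rate on top 3: 0.1457. F: 0.209 > 0.1457 → include.
Optimal diet: E, G, D, F — 4 of 4 types.

4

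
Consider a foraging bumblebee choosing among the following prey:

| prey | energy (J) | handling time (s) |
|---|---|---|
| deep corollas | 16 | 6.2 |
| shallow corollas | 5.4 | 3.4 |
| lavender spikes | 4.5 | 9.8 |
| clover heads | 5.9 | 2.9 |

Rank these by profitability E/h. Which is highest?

In descending order of E/h:
deep corollas: 16/6.2 = 2.58 J/s
clover heads: 5.9/2.9 = 2.03 J/s
shallow corollas: 5.4/3.4 = 1.59 J/s
lavender spikes: 4.5/9.8 = 0.459 J/s

deep corollas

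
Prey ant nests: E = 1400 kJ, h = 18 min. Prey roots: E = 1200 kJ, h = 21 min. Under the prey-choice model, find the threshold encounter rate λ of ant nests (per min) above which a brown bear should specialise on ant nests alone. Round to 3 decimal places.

The zero-one rule: include roots iff E₂/h₂ > λE₁/(1+λh₁). Equality gives the switch point.
λE₁h₂ = E₂ + λE₂h₁ ⇒ λ = E₂/(E₁h₂ − E₂h₁) = 1200/(2.94e+04 − 2.16e+04) = 0.1538 per min.

0.154 per min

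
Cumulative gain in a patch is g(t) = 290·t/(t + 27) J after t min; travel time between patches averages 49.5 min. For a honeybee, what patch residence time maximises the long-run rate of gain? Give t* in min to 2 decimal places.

Maximise g(t)/(T+t): set derivative to zero → g'(t)(T+t) = g(t).
g'(t) = 290·27/(t + 27)². Setting 290·27/(t+27)² = 290t/[(t+27)(49.5+t)] gives 27(49.5+t) = t(t+27), so t² = 27×49.5 = 1336.
t* = √1336 = 36.56 min.

36.56 min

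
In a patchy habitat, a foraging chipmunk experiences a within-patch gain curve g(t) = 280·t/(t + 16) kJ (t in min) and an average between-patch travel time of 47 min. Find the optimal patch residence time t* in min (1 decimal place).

27.4 min

By the marginal value theorem, leave when the instantaneous gain rate g'(t) equals the habitat-wide average g(t)/(T + t).
g'(t) = 280·16/(t + 16)². Setting 280·16/(t+16)² = 280t/[(t+16)(47+t)] gives 16(47+t) = t(t+16), so t² = 16×47 = 752.
t* = √752 = 27.42 min.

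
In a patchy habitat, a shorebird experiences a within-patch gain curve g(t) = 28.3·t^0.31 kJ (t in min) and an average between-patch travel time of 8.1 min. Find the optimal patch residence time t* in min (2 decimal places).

By the marginal value theorem, leave when the instantaneous gain rate g'(t) equals the habitat-wide average g(t)/(T + t).
g'(t) = 0.31·28.3·t^-0.69. Setting 0.31·28.3·t^-0.69 = 28.3·t^0.31/(8.1+t) gives 0.31(8.1+t) = t, so 0.69·t = 0.31×8.1.
t* = 0.31×8.1/0.69 = 3.639 min.

3.64 min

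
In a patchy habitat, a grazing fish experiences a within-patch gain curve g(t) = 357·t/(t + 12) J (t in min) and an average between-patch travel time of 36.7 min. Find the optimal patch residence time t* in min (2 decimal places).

20.99 min

By the marginal value theorem, leave when the instantaneous gain rate g'(t) equals the habitat-wide average g(t)/(T + t).
g'(t) = 357·12/(t + 12)². Setting 357·12/(t+12)² = 357t/[(t+12)(36.7+t)] gives 12(36.7+t) = t(t+12), so t² = 12×36.7 = 440.4.
t* = √440.4 = 20.99 min.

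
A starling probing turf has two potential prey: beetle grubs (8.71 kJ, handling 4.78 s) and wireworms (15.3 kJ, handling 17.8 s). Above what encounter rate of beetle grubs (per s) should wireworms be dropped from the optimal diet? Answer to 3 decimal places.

0.187 per s

The zero-one rule: include wireworms iff E₂/h₂ > λE₁/(1+λh₁). Equality gives the switch point.
λE₁h₂ = E₂ + λE₂h₁ ⇒ λ = E₂/(E₁h₂ − E₂h₁) = 15.3/(155 − 73.13) = 0.1868 per s.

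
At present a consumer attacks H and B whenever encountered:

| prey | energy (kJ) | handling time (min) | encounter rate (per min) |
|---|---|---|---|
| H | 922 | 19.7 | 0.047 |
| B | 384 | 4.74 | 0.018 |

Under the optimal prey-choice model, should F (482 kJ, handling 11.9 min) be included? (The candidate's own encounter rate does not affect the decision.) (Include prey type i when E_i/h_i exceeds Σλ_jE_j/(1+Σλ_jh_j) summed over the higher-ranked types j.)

Yes

On H and B alone, R = ΣλE/(1+Σλh) = 50.25/2.011 = 24.98 kJ/min.
Profitability of F: 482/11.9 = 40.5 kJ/min.
40.5 > 24.98, so adding F raises the average — include it.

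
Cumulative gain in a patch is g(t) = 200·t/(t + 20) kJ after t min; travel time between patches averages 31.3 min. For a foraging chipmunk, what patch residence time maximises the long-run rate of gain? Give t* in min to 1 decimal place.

25.0 min

By the marginal value theorem, leave when the instantaneous gain rate g'(t) equals the habitat-wide average g(t)/(T + t).
g'(t) = 200·20/(t + 20)². Setting 200·20/(t+20)² = 200t/[(t+20)(31.3+t)] gives 20(31.3+t) = t(t+20), so t² = 20×31.3 = 626.
t* = √626 = 25.02 min.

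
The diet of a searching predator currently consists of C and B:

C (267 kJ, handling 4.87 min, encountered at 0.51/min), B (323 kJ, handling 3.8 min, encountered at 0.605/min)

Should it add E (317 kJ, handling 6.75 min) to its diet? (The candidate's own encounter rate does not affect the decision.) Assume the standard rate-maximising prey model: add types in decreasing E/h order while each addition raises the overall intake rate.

Intake rate on the current diet: R = (0.51×267 + 0.605×323) / (1 + 0.51×4.87 + 0.605×3.8) = 331.6/5.783 = 57.34 kJ/min.
Profitability of E: 317/6.75 = 46.96 kJ/min.
Since 46.96 < R, time spent handling E is better spent searching.

No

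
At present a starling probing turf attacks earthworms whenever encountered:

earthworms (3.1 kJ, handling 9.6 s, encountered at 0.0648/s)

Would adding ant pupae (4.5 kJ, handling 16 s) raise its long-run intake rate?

Yes

Current rate: (0.0648×3.1)/(1 + 0.0648×9.6) = 0.1238 kJ/s.
Profitability of ant pupae: 4.5/16 = 0.2812 kJ/s.
Since 0.2812 > R, including ant pupae increases the long-run rate.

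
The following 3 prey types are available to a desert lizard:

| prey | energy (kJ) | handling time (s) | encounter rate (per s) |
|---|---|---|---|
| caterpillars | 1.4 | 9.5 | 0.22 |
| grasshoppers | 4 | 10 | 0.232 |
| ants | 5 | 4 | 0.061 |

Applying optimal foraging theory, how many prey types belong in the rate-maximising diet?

Profitabilities (E/h, kJ/s): ants 1.25, grasshoppers 0.4, caterpillars 0.147. Add prey in this order while the next type's profitability exceeds the intake rate on those already taken.
Rate on top 1: 0.2452. grasshoppers: 0.4 > 0.2452 → include.
Rate on top 2: 0.346. caterpillars: 0.147 < 0.346 → exclude; stop.
Optimal diet: ants, grasshoppers — 2 of 3 types.

2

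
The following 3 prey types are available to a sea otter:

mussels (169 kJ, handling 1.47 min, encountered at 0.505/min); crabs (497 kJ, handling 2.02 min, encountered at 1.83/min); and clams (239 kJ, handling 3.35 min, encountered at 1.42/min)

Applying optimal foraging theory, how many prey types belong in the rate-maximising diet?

1

E/h in descending order: crabs 246, mussels 115, clams 71.3 kJ/min. The optimal diet is the largest prefix of this list for which every included type satisfies E_i/h_i > R on the types above it.
Rate on top 1: 193.7. mussels: 115 < 193.7 → exclude; stop.
Optimal diet: crabs — 1 of 3 types.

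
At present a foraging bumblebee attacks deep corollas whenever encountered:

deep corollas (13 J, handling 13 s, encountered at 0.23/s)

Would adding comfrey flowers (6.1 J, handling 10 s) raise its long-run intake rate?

No

On deep corollas alone, R = ΣλE/(1+Σλh) = 2.99/3.99 = 0.7494 J/s.
comfrey flowers: E/h = 6.1/10 = 0.61 J/s.
0.61 < 0.7494, so adding comfrey flowers would lower the average — exclude it.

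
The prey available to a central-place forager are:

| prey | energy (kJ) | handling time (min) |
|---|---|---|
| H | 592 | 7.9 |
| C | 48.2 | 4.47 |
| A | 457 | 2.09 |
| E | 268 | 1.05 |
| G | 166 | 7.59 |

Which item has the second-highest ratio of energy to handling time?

In descending order of E/h:
E: 268/1.05 = 255 kJ/min
A: 457/2.09 = 219 kJ/min
H: 592/7.9 = 74.9 kJ/min
G: 166/7.59 = 21.9 kJ/min
C: 48.2/4.47 = 10.8 kJ/min

A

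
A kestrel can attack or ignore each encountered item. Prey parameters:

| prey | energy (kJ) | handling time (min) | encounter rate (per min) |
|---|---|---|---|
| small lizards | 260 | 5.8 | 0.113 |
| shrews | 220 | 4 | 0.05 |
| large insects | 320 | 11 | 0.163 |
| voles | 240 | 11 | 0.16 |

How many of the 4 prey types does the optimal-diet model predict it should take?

3

Rank by E/h (kJ/min): shrews 55, small lizards 44.8, large insects 29.1, voles 21.8. Include each in turn until the next type's E/h falls below the running intake rate.
Rate on top 1: 9.167. small lizards: 44.8 > 9.167 → include.
Rate on top 2: 21.76. large insects: 29.1 > 21.76 → include.
Rate on top 3: 25.36. voles: 21.8 < 25.36 → exclude; stop.
Optimal diet: shrews, small lizards, large insects — 3 of 4 types.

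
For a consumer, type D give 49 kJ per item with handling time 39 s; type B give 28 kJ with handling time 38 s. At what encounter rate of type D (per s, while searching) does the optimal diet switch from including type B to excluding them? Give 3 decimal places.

Drop type B once their profitability E₂/h₂ falls below the rate achievable on type D alone: E₂/h₂ = λE₁/(1 + λh₁).
Solve for λ: λE₁h₂ = E₂(1 + λh₁) → λ(E₁h₂ − E₂h₁) = E₂ → λ = E₂/(E₁h₂ − E₂h₁).
λ = 28/(49×38 − 28×39) = 28/770 = 0.03636 per s.

0.036 per s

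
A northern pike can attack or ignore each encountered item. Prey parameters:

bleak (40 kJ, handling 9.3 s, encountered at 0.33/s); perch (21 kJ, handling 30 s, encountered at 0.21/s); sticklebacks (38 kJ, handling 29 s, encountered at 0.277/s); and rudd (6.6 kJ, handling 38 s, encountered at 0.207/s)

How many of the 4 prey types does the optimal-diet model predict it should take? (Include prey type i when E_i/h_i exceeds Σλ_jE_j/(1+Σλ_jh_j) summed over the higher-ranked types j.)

Rank by E/h (kJ/s): bleak 4.3, sticklebacks 1.31, perch 0.7, rudd 0.174. Include each in turn until the next type's E/h falls below the running intake rate.
Rate on top 1: 3.244. sticklebacks: 1.31 < 3.244 → exclude; stop.
Optimal diet: bleak — 1 of 4 types.

1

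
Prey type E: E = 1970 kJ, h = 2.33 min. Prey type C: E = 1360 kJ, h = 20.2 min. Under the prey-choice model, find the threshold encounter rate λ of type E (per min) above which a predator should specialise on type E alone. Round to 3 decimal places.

At the threshold, the rate on type E alone equals the profitability of type C: λ·1970/(1 + λ·2.33) = 1360/20.2 = 67.33.
Rearranging, λ(1970 − 67.33×2.33) = 67.33, so λ = 67.33/1813 = 0.03713 per min.

0.037 per min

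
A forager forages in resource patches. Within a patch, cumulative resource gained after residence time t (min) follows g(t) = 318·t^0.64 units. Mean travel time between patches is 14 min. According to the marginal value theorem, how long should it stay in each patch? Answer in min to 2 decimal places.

Maximise g(t)/(T+t): set derivative to zero → g'(t)(T+t) = g(t).
g'(t) = 0.64·318·t^-0.36. Setting 0.64·318·t^-0.36 = 318·t^0.64/(14+t) gives 0.64(14+t) = t, so 0.36·t = 0.64×14.
t* = 0.64×14/0.36 = 24.89 min.

24.89 min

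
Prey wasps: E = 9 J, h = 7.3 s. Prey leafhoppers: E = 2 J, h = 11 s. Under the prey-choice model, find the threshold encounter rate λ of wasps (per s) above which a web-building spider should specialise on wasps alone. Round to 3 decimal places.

0.024 per s

The zero-one rule: include leafhoppers iff E₂/h₂ > λE₁/(1+λh₁). Equality gives the switch point.
λE₁h₂ = E₂ + λE₂h₁ ⇒ λ = E₂/(E₁h₂ − E₂h₁) = 2/(99 − 14.6) = 0.0237 per s.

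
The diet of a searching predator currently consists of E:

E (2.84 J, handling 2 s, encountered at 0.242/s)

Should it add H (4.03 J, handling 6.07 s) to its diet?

Yes

On E alone, R = ΣλE/(1+Σλh) = 0.6873/1.484 = 0.4631 J/s.
H: E/h = 4.03/6.07 = 0.6639 J/s.
Since 0.6639 > R, including H increases the long-run rate.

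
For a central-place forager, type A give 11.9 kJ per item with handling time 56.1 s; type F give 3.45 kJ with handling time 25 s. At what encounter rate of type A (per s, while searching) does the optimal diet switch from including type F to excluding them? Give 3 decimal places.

0.033 per s

Drop type F once their profitability E₂/h₂ falls below the rate achievable on type A alone: E₂/h₂ = λE₁/(1 + λh₁).
Solve for λ: λE₁h₂ = E₂(1 + λh₁) → λ(E₁h₂ − E₂h₁) = E₂ → λ = E₂/(E₁h₂ − E₂h₁).
λ = 3.45/(11.9×25 − 3.45×56.1) = 3.45/104 = 0.03319 per s.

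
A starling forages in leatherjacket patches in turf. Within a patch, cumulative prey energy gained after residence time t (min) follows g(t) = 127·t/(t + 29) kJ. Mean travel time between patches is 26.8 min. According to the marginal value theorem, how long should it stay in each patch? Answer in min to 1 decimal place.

Maximise g(t)/(T+t): set derivative to zero → g'(t)(T+t) = g(t).
g'(t) = 127·29/(t + 29)². Setting 127·29/(t+29)² = 127t/[(t+29)(26.8+t)] gives 29(26.8+t) = t(t+29), so t² = 29×26.8 = 777.2.
t* = √777.2 = 27.88 min.

27.9 min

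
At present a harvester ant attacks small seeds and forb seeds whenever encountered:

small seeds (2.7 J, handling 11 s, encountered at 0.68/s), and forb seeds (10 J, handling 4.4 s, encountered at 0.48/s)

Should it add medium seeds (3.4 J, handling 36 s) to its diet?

No

Current rate: (0.68×2.7 + 0.48×10)/(1 + 0.68×11 + 0.48×4.4) = 0.6265 J/s.
Profitability of medium seeds: 3.4/36 = 0.09444 J/s.
0.09444 < 0.6265, so adding medium seeds would lower the average — exclude it.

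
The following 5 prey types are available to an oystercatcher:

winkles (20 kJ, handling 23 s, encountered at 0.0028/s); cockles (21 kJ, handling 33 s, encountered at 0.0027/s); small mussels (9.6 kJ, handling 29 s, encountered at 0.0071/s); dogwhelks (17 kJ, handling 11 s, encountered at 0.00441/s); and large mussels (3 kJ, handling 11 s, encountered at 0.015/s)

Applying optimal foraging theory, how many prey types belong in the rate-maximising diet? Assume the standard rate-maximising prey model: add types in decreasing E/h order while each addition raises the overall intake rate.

Profitabilities (E/h, kJ/s): dogwhelks 1.55, winkles 0.87, cockles 0.636, small mussels 0.331, large mussels 0.273. Add prey in this order while the next type's profitability exceeds the intake rate on those already taken.
Rate on top 1: 0.0715. winkles: 0.87 > 0.0715 → include.
Rate on top 2: 0.1177. cockles: 0.636 > 0.1177 → include.
Rate on top 3: 0.1561. small mussels: 0.331 > 0.1561 → include.
Rate on top 4: 0.1817. large mussels: 0.273 > 0.1817 → include.
Optimal diet: dogwhelks, winkles, cockles, small mussels, large mussels — 5 of 5 types.

5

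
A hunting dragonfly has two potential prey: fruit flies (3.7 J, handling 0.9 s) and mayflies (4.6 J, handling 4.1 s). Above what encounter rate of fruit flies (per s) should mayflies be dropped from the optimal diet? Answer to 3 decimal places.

The zero-one rule: include mayflies iff E₂/h₂ > λE₁/(1+λh₁). Equality gives the switch point.
λE₁h₂ = E₂ + λE₂h₁ ⇒ λ = E₂/(E₁h₂ − E₂h₁) = 4.6/(15.17 − 4.14) = 0.417 per s.

0.417 per s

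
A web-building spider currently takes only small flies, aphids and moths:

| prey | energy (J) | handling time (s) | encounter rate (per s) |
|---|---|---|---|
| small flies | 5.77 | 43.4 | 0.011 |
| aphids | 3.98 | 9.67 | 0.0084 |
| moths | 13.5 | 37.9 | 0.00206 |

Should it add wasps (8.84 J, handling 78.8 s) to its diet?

Intake rate on the current diet: R = (0.011×5.77 + 0.0084×3.98 + 0.00206×13.5) / (1 + 0.011×43.4 + 0.0084×9.67 + 0.00206×37.9) = 0.1247/1.637 = 0.0762 J/s.
wasps: E/h = 8.84/78.8 = 0.1122 J/s.
0.1122 > 0.0762, so adding wasps raises the average — include it.

Yes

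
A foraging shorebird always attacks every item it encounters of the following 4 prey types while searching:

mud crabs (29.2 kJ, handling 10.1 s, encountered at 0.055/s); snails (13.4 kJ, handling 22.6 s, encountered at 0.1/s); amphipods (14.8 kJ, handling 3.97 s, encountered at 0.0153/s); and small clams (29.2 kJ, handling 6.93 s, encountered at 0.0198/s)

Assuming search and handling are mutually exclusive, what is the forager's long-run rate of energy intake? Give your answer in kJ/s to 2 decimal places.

R = (0.055×29.2 + 0.1×13.4 + 0.0153×14.8 + 0.0198×29.2) / (1 + 0.055×10.1 + 0.1×22.6 + 0.0153×3.97 + 0.0198×6.93) = 3.751/4.013 = 0.9345 kJ/s.

0.93 kJ/s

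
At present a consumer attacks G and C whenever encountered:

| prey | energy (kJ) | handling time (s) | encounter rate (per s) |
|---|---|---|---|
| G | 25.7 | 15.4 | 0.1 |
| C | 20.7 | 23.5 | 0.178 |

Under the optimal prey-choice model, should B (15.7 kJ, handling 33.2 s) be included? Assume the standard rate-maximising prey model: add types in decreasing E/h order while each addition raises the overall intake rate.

No

On G and C alone, R = ΣλE/(1+Σλh) = 6.255/6.723 = 0.9303 kJ/s.
B: E/h = 15.7/33.2 = 0.4729 kJ/s.
0.4729 < 0.9303, so adding B would lower the average — exclude it.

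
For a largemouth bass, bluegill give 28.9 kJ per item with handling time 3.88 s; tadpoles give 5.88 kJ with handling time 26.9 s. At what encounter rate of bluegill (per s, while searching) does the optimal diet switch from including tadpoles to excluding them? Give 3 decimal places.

0.008 per s

At the threshold, the rate on bluegill alone equals the profitability of tadpoles: λ·28.9/(1 + λ·3.88) = 5.88/26.9 = 0.2186.
Rearranging, λ(28.9 − 0.2186×3.88) = 0.2186, so λ = 0.2186/28.05 = 0.007792 per s.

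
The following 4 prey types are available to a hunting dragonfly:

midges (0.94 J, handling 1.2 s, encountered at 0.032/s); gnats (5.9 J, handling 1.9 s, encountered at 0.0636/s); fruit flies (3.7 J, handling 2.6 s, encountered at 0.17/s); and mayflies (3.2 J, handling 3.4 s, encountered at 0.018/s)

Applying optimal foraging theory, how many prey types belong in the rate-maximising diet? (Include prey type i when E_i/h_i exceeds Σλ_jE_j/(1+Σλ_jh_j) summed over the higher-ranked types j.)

Rank by E/h (J/s): gnats 3.11, fruit flies 1.42, mayflies 0.941, midges 0.783. Include each in turn until the next type's E/h falls below the running intake rate.
Rate on top 1: 0.3348. fruit flies: 1.42 > 0.3348 → include.
Rate on top 2: 0.6426. mayflies: 0.941 > 0.6426 → include.
Rate on top 3: 0.6538. midges: 0.783 > 0.6538 → include.
Optimal diet: gnats, fruit flies, mayflies, midges — 4 of 4 types.

4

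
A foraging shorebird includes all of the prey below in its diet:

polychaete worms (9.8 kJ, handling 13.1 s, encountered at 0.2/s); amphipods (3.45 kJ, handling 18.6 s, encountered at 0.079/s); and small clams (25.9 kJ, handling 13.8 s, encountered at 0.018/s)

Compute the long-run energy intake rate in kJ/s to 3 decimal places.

0.506 kJ/s

Energy encountered per unit search time: 0.2×9.8 + 0.079×3.45 + 0.018×25.9 = 2.699 kJ/s.
Handling time per unit search time: 0.2×13.1 + 0.079×18.6 + 0.018×13.8 = 4.338.
Rate = 2.699/(1 + 4.338) = 0.5056 kJ/s.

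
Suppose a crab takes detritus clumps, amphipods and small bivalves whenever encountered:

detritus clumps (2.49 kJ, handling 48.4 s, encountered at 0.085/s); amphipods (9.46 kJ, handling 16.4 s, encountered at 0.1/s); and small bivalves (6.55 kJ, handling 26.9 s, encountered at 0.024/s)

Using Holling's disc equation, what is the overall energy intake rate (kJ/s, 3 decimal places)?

R = Σλ_iE_i / (1 + Σλ_ih_i)
Numerator: 0.085×2.49 + 0.1×9.46 + 0.024×6.55 = 1.315
Denominator: 1 + 0.085×48.4 + 0.1×16.4 + 0.024×26.9 = 7.4
R = 1.315/7.4 = 0.1777 kJ/s

0.178 kJ/s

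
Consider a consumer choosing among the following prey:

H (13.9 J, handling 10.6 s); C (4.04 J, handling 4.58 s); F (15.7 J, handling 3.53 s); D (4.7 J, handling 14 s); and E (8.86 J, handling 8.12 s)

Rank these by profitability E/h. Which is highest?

In descending order of E/h:
F: 15.7/3.53 = 4.45 J/s
H: 13.9/10.6 = 1.31 J/s
E: 8.86/8.12 = 1.09 J/s
C: 4.04/4.58 = 0.882 J/s
D: 4.7/14 = 0.336 J/s

F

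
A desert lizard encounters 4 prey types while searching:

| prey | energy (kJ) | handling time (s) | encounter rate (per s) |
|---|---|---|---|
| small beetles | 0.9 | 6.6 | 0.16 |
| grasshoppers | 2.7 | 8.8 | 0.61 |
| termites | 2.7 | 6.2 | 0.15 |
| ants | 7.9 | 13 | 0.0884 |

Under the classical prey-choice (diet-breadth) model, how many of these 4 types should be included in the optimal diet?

2

Rank by E/h (kJ/s): ants 0.608, termites 0.435, grasshoppers 0.307, small beetles 0.136. Include each in turn until the next type's E/h falls below the running intake rate.
Rate on top 1: 0.3249. termites: 0.435 > 0.3249 → include.
Rate on top 2: 0.3583. grasshoppers: 0.307 < 0.3583 → exclude; stop.
Optimal diet: ants, termites — 2 of 4 types.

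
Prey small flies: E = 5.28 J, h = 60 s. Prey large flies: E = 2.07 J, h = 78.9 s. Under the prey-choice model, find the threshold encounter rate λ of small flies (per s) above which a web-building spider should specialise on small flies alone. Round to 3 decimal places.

The zero-one rule: include large flies iff E₂/h₂ > λE₁/(1+λh₁). Equality gives the switch point.
λE₁h₂ = E₂ + λE₂h₁ ⇒ λ = E₂/(E₁h₂ − E₂h₁) = 2.07/(416.6 − 124.2) = 0.00708 per s.

0.007 per s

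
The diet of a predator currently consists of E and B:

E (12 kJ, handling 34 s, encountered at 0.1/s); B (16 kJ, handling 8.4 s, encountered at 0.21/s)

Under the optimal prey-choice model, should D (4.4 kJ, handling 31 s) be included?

Intake rate on the current diet: R = (0.1×12 + 0.21×16) / (1 + 0.1×34 + 0.21×8.4) = 4.56/6.164 = 0.7398 kJ/s.
Profitability of D: 4.4/31 = 0.1419 kJ/s.
Since 0.1419 < R, time spent handling D is better spent searching.

No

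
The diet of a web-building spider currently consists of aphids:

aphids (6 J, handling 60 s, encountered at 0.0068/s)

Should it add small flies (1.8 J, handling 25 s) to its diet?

Yes

On aphids alone, R = ΣλE/(1+Σλh) = 0.0408/1.408 = 0.02898 J/s.
Profitability of small flies: 1.8/25 = 0.072 J/s.
Since 0.072 > R, including small flies increases the long-run rate.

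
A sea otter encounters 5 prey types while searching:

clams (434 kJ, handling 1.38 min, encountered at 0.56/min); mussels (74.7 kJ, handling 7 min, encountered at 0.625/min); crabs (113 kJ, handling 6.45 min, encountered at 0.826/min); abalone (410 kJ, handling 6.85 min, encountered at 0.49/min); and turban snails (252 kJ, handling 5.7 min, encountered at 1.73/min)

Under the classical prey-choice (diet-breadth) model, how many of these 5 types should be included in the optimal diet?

E/h in descending order: clams 314, abalone 59.9, turban snails 44.2, crabs 17.5, mussels 10.7 kJ/min. The optimal diet is the largest prefix of this list for which every included type satisfies E_i/h_i > R on the types above it.
Rate on top 1: 137.1. abalone: 59.9 < 137.1 → exclude; stop.
Optimal diet: clams — 1 of 5 types.

1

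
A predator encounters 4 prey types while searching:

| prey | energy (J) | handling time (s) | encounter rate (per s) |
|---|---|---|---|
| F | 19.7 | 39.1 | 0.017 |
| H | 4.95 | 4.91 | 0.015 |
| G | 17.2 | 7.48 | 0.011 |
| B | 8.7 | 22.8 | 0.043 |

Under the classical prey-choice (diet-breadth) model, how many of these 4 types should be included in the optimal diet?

Rank by E/h (J/s): G 2.3, H 1.01, F 0.504, B 0.382. Include each in turn until the next type's E/h falls below the running intake rate.
Rate on top 1: 0.1748. H: 1.01 > 0.1748 → include.
Rate on top 2: 0.2279. F: 0.504 > 0.2279 → include.
Rate on top 3: 0.3286. B: 0.382 > 0.3286 → include.
Optimal diet: G, H, F, B — 4 of 4 types.

4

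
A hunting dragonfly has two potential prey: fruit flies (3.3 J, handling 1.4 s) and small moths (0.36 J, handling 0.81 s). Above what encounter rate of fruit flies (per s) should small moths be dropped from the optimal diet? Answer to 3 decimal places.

0.166 per s

Drop small moths once their profitability E₂/h₂ falls below the rate achievable on fruit flies alone: E₂/h₂ = λE₁/(1 + λh₁).
Solve for λ: λE₁h₂ = E₂(1 + λh₁) → λ(E₁h₂ − E₂h₁) = E₂ → λ = E₂/(E₁h₂ − E₂h₁).
λ = 0.36/(3.3×0.81 − 0.36×1.4) = 0.36/2.169 = 0.166 per s.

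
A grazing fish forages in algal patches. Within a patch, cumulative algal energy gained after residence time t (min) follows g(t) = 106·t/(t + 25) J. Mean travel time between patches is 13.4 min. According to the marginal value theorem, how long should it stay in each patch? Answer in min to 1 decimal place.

18.3 min

By the marginal value theorem, leave when the instantaneous gain rate g'(t) equals the habitat-wide average g(t)/(T + t).
g'(t) = 106·25/(t + 25)². Setting 106·25/(t+25)² = 106t/[(t+25)(13.4+t)] gives 25(13.4+t) = t(t+25), so t² = 25×13.4 = 335.
t* = √335 = 18.3 min.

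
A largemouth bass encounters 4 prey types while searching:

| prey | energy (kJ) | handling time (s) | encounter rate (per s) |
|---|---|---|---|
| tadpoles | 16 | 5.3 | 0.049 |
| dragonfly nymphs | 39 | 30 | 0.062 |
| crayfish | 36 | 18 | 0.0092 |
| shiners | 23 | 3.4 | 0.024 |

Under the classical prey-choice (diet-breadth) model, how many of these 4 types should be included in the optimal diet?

4

E/h in descending order: shiners 6.76, tadpoles 3.02, crayfish 2, dragonfly nymphs 1.3 kJ/s. The optimal diet is the largest prefix of this list for which every included type satisfies E_i/h_i > R on the types above it.
Rate on top 1: 0.5104. tadpoles: 3.02 > 0.5104 → include.
Rate on top 2: 0.996. crayfish: 2 > 0.996 → include.
Rate on top 3: 1.106. dragonfly nymphs: 1.3 > 1.106 → include.
Optimal diet: shiners, tadpoles, crayfish, dragonfly nymphs — 4 of 4 types.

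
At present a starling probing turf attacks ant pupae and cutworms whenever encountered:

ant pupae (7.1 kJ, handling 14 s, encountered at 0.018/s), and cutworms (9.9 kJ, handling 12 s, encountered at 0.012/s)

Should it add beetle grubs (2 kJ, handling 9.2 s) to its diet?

Intake rate on the current diet: R = (0.018×7.1 + 0.012×9.9) / (1 + 0.018×14 + 0.012×12) = 0.2466/1.396 = 0.1766 kJ/s.
Profitability of beetle grubs: 2/9.2 = 0.2174 kJ/s.
Since 0.2174 > R, including beetle grubs increases the long-run rate.

Yes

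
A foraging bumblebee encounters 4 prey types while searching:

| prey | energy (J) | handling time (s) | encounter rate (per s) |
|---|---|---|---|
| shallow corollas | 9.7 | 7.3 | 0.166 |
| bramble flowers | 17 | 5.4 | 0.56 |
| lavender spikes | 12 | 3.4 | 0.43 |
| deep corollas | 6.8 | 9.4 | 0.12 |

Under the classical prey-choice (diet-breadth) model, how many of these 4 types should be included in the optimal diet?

2

Profitabilities (E/h, J/s): lavender spikes 3.53, bramble flowers 3.15, shallow corollas 1.33, deep corollas 0.723. Add prey in this order while the next type's profitability exceeds the intake rate on those already taken.
Rate on top 1: 2.096. bramble flowers: 3.15 > 2.096 → include.
Rate on top 2: 2.676. shallow corollas: 1.33 < 2.676 → exclude; stop.
Optimal diet: lavender spikes, bramble flowers — 2 of 4 types.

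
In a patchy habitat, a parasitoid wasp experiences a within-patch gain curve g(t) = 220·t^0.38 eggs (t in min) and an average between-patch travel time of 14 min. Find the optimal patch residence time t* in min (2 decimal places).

By the marginal value theorem, leave when the instantaneous gain rate g'(t) equals the habitat-wide average g(t)/(T + t).
g'(t) = 0.38·220·t^-0.62. Setting 0.38·220·t^-0.62 = 220·t^0.38/(14+t) gives 0.38(14+t) = t, so 0.62·t = 0.38×14.
t* = 0.38×14/0.62 = 8.581 min.

8.58 min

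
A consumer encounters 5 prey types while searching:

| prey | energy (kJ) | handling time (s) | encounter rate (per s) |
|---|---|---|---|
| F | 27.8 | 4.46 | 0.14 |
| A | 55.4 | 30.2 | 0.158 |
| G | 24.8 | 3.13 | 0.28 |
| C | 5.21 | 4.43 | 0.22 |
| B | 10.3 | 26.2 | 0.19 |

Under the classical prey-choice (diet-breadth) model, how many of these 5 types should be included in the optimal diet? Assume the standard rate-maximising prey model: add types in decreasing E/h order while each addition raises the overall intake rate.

E/h in descending order: G 7.92, F 6.23, A 1.83, C 1.18, B 0.393 kJ/s. The optimal diet is the largest prefix of this list for which every included type satisfies E_i/h_i > R on the types above it.
Rate on top 1: 3.701. F: 6.23 > 3.701 → include.
Rate on top 2: 4.333. A: 1.83 < 4.333 → exclude; stop.
Optimal diet: G, F — 2 of 5 types.

2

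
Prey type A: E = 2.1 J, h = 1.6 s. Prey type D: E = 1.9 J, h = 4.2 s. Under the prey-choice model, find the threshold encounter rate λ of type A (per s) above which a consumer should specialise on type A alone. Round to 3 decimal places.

0.329 per s

At the threshold, the rate on type A alone equals the profitability of type D: λ·2.1/(1 + λ·1.6) = 1.9/4.2 = 0.4524.
Rearranging, λ(2.1 − 0.4524×1.6) = 0.4524, so λ = 0.4524/1.376 = 0.3287 per s.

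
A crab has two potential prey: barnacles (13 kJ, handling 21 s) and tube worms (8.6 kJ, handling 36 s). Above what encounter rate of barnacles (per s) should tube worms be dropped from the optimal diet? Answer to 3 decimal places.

Drop tube worms once their profitability E₂/h₂ falls below the rate achievable on barnacles alone: E₂/h₂ = λE₁/(1 + λh₁).
Solve for λ: λE₁h₂ = E₂(1 + λh₁) → λ(E₁h₂ − E₂h₁) = E₂ → λ = E₂/(E₁h₂ − E₂h₁).
λ = 8.6/(13×36 − 8.6×21) = 8.6/287.4 = 0.02992 per s.

0.030 per s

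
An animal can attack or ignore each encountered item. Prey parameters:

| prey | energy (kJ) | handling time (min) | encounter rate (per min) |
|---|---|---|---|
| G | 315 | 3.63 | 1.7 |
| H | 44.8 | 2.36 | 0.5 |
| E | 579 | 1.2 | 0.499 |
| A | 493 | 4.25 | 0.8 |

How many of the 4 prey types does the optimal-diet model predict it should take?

Rank by E/h (kJ/min): E 482, A 116, G 86.8, H 19. Include each in turn until the next type's E/h falls below the running intake rate.
Rate on top 1: 180.7. A: 116 < 180.7 → exclude; stop.
Optimal diet: E — 1 of 4 types.

1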